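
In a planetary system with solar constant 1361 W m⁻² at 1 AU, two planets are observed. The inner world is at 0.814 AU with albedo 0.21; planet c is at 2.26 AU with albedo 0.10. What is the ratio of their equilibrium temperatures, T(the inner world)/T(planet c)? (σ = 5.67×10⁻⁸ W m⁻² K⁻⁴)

T₁/T₂ ≈ 1.613

T_eq = [S₀(1−A)/(4σd²)]^(1/4), so T ∝ (1−A)^(1/4) / √d.
T₁ = [1361×0.79/(4×5.67×10⁻⁸×0.814²)]^(1/4) = 290.84 K.
T₂ = [1361×0.90/(4×5.67×10⁻⁸×2.26²)]^(1/4) = 180.33 K.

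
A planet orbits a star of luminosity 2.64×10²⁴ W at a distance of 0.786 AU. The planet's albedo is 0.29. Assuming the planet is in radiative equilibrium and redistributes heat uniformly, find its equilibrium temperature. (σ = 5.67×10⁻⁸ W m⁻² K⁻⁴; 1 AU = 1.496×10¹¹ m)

d = 0.786 AU = 1.18×10¹¹ m.
Flux: S = L/(4πd²) = 2.64×10²⁴/(4π×(1.18×10¹¹)²) = 15.2 W m⁻².
Energy balance: absorbed = emitted ⇒ πR²·S(1−A) = 4πR²·σT_eq⁴, so T_eq⁴ = S(1−A)/(4σ).
T_eq = [15.2 × 0.71 / (4 × 5.67×10⁻⁸)]^(1/4) = (4.76×10⁷)^(1/4) = 83.0 K.

T_eq ≈ 83.0 K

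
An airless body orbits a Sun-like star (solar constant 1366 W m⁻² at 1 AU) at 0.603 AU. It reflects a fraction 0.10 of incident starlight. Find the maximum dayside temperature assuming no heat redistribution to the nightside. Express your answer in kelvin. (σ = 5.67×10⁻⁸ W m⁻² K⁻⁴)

Flux at 0.603 AU: S = 1366/0.603² = 3760 W m⁻².
With no redistribution each surface element balances locally: S(1−A) = σT⁴.
T = [3760 × 0.90 / 5.67×10⁻⁸]^(1/4) = (5.96×10¹⁰)^(1/4) = 494 K.

T_ss ≈ 494 K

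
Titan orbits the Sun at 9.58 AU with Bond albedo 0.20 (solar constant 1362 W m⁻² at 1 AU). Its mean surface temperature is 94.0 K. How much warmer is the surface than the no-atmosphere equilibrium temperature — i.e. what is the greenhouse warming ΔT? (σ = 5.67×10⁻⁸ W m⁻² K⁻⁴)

S = 1362/9.58² = 14.84 W m⁻².
T_eq = [S(1−A)/(4σ)]^(1/4) = [14.84×0.80/(4×5.67×10⁻⁸)]^(1/4) = 85.1 K.
ΔT = T_surf − T_eq = 94 − 85.1.

ΔT ≈ 8.9 K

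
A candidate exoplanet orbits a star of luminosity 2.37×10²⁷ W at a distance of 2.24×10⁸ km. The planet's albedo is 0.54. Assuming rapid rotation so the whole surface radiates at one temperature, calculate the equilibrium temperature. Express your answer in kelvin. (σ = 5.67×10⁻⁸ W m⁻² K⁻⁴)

d = 2.24×10⁸ km = 2.24×10¹¹ m.
Flux: S = L/(4πd²) = 2.37×10²⁷/(4π×(2.24×10¹¹)²) = 3760 W m⁻².
Energy balance: absorbed = emitted ⇒ πR²·S(1−A) = 4πR²·σT_eq⁴, so T_eq⁴ = S(1−A)/(4σ).
T_eq = [3760 × 0.46 / (4 × 5.67×10⁻⁸)]^(1/4) = (7.62×10⁹)^(1/4) = 295 K.

T_eq ≈ 295 K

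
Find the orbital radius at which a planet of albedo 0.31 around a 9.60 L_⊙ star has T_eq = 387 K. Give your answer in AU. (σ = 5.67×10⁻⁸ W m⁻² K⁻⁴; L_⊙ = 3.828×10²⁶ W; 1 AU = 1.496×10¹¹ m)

L = 9.60 × 3.828×10²⁶ = 3.67×10²⁷ W.
From T_eq⁴ = L(1−A)/(16πσd²): d = √[L(1−A)/(16πσT_eq⁴)].
d = √[3.67×10²⁷ × 0.69 / (16π × 5.67×10⁻⁸ × (387)⁴)] = 1.99×10¹¹ m = 1.33 AU.

d ≈ 1.33 AU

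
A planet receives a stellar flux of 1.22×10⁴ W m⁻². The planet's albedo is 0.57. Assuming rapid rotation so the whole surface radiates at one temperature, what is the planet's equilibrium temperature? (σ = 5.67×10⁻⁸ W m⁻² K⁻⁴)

Energy balance: absorbed = emitted ⇒ πR²·S(1−A) = 4πR²·σT_eq⁴, so T_eq⁴ = S(1−A)/(4σ).
T_eq = [1.22×10⁴ × 0.43 / (4 × 5.67×10⁻⁸)]^(1/4) = (2.31×10¹⁰)^(1/4) = 390 K.

T_eq ≈ 390 K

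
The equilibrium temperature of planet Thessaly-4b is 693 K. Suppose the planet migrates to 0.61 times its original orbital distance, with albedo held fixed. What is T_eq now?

T_eq ≈ 887 K

T_eq ∝ L^(1/4) · d^(−1/2).
T′ = 693 / 0.61^(1/2) = 887 K.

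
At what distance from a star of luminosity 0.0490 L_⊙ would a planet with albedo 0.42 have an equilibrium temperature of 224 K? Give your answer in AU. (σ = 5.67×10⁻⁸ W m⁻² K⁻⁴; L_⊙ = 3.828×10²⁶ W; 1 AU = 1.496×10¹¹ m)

L = 0.0490 × 3.828×10²⁶ = 1.88×10²⁵ W.
From T_eq⁴ = L(1−A)/(16πσd²): d = √[L(1−A)/(16πσT_eq⁴)].
d = √[1.88×10²⁵ × 0.58 / (16π × 5.67×10⁻⁸ × (224)⁴)] = 3.89×10¹⁰ m = 0.260 AU.

d ≈ 0.260 AU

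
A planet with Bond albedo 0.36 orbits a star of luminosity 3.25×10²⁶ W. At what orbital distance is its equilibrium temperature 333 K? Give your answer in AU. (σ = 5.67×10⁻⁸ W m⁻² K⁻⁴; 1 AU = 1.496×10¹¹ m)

From T_eq⁴ = L(1−A)/(16πσd²): d = √[L(1−A)/(16πσT_eq⁴)].
d = √[3.25×10²⁶ × 0.64 / (16π × 5.67×10⁻⁸ × (333)⁴)] = 7.70×10¹⁰ m = 0.515 AU.

d ≈ 0.515 AU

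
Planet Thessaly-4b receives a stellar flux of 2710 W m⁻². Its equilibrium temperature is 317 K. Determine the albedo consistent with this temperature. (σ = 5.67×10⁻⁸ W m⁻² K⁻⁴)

A ≈ 0.15

From T_eq⁴ = S(1−A)/(4σ): 1−A = 4σT_eq⁴/S.
1−A = 4 × 5.67×10⁻⁸ × (317)⁴ / 2710 = 0.845.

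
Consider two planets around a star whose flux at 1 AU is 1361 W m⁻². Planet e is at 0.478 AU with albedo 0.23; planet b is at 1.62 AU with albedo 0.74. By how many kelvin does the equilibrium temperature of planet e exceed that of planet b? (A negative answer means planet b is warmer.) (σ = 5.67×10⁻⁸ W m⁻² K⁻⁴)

ΔT ≈ 221.0 K

T_eq = [S₀(1−A)/(4σd²)]^(1/4), so T ∝ (1−A)^(1/4) / √d.
T₁ = [1361×0.77/(4×5.67×10⁻⁸×0.478²)]^(1/4) = 377.11 K.
T₂ = [1361×0.26/(4×5.67×10⁻⁸×1.62²)]^(1/4) = 156.15 K.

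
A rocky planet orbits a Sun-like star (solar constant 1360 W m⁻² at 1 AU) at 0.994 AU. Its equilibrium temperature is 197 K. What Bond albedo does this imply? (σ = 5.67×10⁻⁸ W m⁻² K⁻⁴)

A ≈ 0.75

Flux at 0.994 AU: S = 1360/0.994² = 1380 W m⁻².
From T_eq⁴ = S(1−A)/(4σ): 1−A = 4σT_eq⁴/S.
1−A = 4 × 5.67×10⁻⁸ × (197)⁴ / 1380 = 0.248.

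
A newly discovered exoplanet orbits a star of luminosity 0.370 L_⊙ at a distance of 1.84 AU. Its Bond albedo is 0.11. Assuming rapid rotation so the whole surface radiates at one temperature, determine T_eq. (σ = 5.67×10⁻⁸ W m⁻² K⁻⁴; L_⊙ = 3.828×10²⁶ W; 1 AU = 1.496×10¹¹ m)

d = 1.84 AU = 2.75×10¹¹ m.
L = 0.370 × 3.828×10²⁶ = 1.42×10²⁶ W.
Flux: S = L/(4πd²) = 1.42×10²⁶/(4π×(2.75×10¹¹)²) = 149 W m⁻².
Energy balance: absorbed = emitted ⇒ πR²·S(1−A) = 4πR²·σT_eq⁴, so T_eq⁴ = S(1−A)/(4σ).
T_eq = [149 × 0.89 / (4 × 5.67×10⁻⁸)]^(1/4) = (5.84×10⁸)^(1/4) = 155 K.

T_eq ≈ 155 K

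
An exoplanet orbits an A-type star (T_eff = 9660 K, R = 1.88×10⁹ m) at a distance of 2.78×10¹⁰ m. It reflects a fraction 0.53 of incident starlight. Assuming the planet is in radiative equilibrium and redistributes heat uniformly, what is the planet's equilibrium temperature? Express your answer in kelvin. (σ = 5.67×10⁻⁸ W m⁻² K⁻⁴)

L = 4πR_⋆²σT_⋆⁴ = 4π(1.88×10⁹)² × 5.67×10⁻⁸ × (9660)⁴ = 2.19×10²⁸ W.
S = L/(4πd²) = 2.26×10⁶ W m⁻².
Energy balance: absorbed = emitted ⇒ πR²·S(1−A) = 4πR²·σT_eq⁴, so T_eq⁴ = S(1−A)/(4σ).
T_eq = [2.26×10⁶ × 0.47 / (4 × 5.67×10⁻⁸)]^(1/4) = (4.68×10¹²)^(1/4) = 1470 K.

T_eq ≈ 1470 K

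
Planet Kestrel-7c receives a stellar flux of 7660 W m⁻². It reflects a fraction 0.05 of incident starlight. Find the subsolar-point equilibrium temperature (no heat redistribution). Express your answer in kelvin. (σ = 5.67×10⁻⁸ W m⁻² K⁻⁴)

At the subsolar point the surface absorbs S(1−A) and emits σT⁴ per unit area — no factor of 4, since only the local patch is in balance.
T = [7660 × 0.95 / 5.67×10⁻⁸]^(1/4) = (1.28×10¹¹)^(1/4) = 599 K.

T_ss ≈ 599 K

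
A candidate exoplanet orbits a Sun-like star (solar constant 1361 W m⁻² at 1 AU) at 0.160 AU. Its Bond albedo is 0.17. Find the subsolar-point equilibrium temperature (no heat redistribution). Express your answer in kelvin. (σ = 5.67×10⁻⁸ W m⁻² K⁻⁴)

T_ss ≈ 939 K

Flux at 0.160 AU: S = 1361/0.160² = 5.32×10⁴ W m⁻².
At the subsolar point the surface absorbs S(1−A) and emits σT⁴ per unit area — no factor of 4, since only the local patch is in balance.
T = [5.32×10⁴ × 0.83 / 5.67×10⁻⁸]^(1/4) = (7.78×10¹¹)^(1/4) = 939 K.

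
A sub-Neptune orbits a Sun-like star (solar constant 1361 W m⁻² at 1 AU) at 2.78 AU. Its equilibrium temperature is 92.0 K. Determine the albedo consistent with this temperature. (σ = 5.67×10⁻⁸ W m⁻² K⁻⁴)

Flux at 2.78 AU: S = 1361/2.78² = 176 W m⁻².
From T_eq⁴ = S(1−A)/(4σ): 1−A = 4σT_eq⁴/S.
1−A = 4 × 5.67×10⁻⁸ × (92.0)⁴ / 176 = 0.092.

A ≈ 0.91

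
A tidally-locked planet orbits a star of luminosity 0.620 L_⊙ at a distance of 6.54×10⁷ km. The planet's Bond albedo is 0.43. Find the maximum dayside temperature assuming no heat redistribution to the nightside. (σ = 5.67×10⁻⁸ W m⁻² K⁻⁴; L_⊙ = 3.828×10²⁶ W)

T_ss ≈ 459 K

d = 6.54×10⁷ km = 6.54×10¹⁰ m.
L = 0.620 × 3.828×10²⁶ = 2.37×10²⁶ W.
Flux: S = L/(4πd²) = 2.37×10²⁶/(4π×(6.54×10¹⁰)²) = 4420 W m⁻².
With no redistribution each surface element balances locally: S(1−A) = σT⁴.
T = [4420 × 0.57 / 5.67×10⁻⁸]^(1/4) = (4.44×10¹⁰)^(1/4) = 459 K.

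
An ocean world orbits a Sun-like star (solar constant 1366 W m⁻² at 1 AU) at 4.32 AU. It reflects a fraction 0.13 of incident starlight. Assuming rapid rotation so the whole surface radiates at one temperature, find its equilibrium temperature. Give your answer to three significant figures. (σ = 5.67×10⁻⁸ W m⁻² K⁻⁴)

Flux at 4.32 AU: S = 1366/4.32² = 73.2 W m⁻².
Energy balance: absorbed = emitted ⇒ πR²·S(1−A) = 4πR²·σT_eq⁴, so T_eq⁴ = S(1−A)/(4σ).
T_eq = [73.2 × 0.87 / (4 × 5.67×10⁻⁸)]^(1/4) = (2.81×10⁸)^(1/4) = 129 K.

T_eq ≈ 129 K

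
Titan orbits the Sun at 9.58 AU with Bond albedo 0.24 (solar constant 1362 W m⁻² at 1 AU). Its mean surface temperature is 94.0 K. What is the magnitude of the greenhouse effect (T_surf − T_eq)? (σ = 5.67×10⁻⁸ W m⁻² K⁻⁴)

ΔT ≈ 10.0 K

S = 1362/9.58² = 14.84 W m⁻².
T_eq = [S(1−A)/(4σ)]^(1/4) = [14.84×0.76/(4×5.67×10⁻⁸)]^(1/4) = 84.0 K.
ΔT = T_surf − T_eq = 94 − 84.0.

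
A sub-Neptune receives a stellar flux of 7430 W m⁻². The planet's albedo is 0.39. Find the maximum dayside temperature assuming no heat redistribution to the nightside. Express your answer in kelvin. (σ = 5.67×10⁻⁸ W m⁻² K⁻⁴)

With no redistribution each surface element balances locally: S(1−A) = σT⁴.
T = [7430 × 0.61 / 5.67×10⁻⁸]^(1/4) = (7.99×10¹⁰)^(1/4) = 532 K.

T_ss ≈ 532 K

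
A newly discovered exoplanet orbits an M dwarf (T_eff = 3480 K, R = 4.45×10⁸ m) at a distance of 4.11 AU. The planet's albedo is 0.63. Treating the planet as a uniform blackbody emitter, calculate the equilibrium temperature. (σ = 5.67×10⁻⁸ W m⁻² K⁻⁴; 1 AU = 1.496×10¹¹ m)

T_eq ≈ 51.6 K

d = 4.11 AU = 6.15×10¹¹ m.
L = 4πR_⋆²σT_⋆⁴ = 4π(4.45×10⁸)² × 5.67×10⁻⁸ × (3480)⁴ = 2.07×10²⁵ W.
S = L/(4πd²) = 4.36 W m⁻².
Energy balance: absorbed = emitted ⇒ πR²·S(1−A) = 4πR²·σT_eq⁴, so T_eq⁴ = S(1−A)/(4σ).
T_eq = [4.36 × 0.37 / (4 × 5.67×10⁻⁸)]^(1/4) = (7.11×10⁶)^(1/4) = 51.6 K.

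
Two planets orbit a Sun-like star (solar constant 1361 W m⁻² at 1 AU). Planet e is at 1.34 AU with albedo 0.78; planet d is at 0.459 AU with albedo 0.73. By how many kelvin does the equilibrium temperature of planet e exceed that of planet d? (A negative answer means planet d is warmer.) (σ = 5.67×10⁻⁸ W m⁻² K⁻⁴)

T_eq = [S₀(1−A)/(4σd²)]^(1/4), so T ∝ (1−A)^(1/4) / √d.
T₁ = [1361×0.22/(4×5.67×10⁻⁸×1.34²)]^(1/4) = 164.67 K.
T₂ = [1361×0.27/(4×5.67×10⁻⁸×0.459²)]^(1/4) = 296.13 K.

ΔT ≈ -131.5 K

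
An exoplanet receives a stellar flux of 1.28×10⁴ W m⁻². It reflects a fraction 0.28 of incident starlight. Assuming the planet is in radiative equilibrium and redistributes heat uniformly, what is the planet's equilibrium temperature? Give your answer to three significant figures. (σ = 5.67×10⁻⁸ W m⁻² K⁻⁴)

Energy balance: absorbed = emitted ⇒ πR²·S(1−A) = 4πR²·σT_eq⁴, so T_eq⁴ = S(1−A)/(4σ).
T_eq = [1.28×10⁴ × 0.72 / (4 × 5.67×10⁻⁸)]^(1/4) = (4.06×10¹⁰)^(1/4) = 449 K.

T_eq ≈ 449 K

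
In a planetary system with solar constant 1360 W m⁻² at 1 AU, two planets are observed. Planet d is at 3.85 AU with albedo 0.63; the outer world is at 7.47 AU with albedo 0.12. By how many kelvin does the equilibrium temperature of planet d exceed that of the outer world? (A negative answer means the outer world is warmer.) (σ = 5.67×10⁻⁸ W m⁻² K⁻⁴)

ΔT ≈ 12.0 K

T_eq = [S₀(1−A)/(4σd²)]^(1/4), so T ∝ (1−A)^(1/4) / √d.
T₁ = [1360×0.37/(4×5.67×10⁻⁸×3.85²)]^(1/4) = 110.61 K.
T₂ = [1360×0.88/(4×5.67×10⁻⁸×7.47²)]^(1/4) = 98.61 K.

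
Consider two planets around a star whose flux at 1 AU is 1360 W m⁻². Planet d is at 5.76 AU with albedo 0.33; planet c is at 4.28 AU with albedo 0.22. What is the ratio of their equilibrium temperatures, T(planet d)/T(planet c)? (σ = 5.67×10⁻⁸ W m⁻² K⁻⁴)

T₁/T₂ ≈ 0.830

T_eq = [S₀(1−A)/(4σd²)]^(1/4), so T ∝ (1−A)^(1/4) / √d.
T₁ = [1360×0.67/(4×5.67×10⁻⁸×5.76²)]^(1/4) = 104.90 K.
T₂ = [1360×0.78/(4×5.67×10⁻⁸×4.28²)]^(1/4) = 126.41 K.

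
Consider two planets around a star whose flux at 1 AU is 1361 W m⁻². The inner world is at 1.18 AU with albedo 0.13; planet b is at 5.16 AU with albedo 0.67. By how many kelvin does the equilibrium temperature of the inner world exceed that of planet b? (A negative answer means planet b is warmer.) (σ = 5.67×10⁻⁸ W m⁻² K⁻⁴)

T_eq = [S₀(1−A)/(4σd²)]^(1/4), so T ∝ (1−A)^(1/4) / √d.
T₁ = [1361×0.87/(4×5.67×10⁻⁸×1.18²)]^(1/4) = 247.45 K.
T₂ = [1361×0.33/(4×5.67×10⁻⁸×5.16²)]^(1/4) = 92.87 K.

ΔT ≈ 154.6 K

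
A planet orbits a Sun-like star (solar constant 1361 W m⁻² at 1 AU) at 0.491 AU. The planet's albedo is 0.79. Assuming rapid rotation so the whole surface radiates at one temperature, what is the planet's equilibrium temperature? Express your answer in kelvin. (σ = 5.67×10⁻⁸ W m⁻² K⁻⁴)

Flux at 0.491 AU: S = 1361/0.491² = 5650 W m⁻².
Energy balance: absorbed = emitted ⇒ πR²·S(1−A) = 4πR²·σT_eq⁴, so T_eq⁴ = S(1−A)/(4σ).
T_eq = [5650 × 0.21 / (4 × 5.67×10⁻⁸)]^(1/4) = (5.23×10⁹)^(1/4) = 269 K.

T_eq ≈ 269 K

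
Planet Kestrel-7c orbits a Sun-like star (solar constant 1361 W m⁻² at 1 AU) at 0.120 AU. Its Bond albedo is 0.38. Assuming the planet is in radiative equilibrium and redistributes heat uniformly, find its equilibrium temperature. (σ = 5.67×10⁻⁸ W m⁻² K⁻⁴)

Flux at 0.120 AU: S = 1361/0.120² = 9.45×10⁴ W m⁻².
Energy balance: absorbed = emitted ⇒ πR²·S(1−A) = 4πR²·σT_eq⁴, so T_eq⁴ = S(1−A)/(4σ).
T_eq = [9.45×10⁴ × 0.62 / (4 × 5.67×10⁻⁸)]^(1/4) = (2.58×10¹¹)^(1/4) = 713 K.

T_eq ≈ 713 K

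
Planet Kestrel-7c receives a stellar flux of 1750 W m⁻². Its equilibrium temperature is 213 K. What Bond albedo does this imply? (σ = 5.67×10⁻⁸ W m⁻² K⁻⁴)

From T_eq⁴ = S(1−A)/(4σ): 1−A = 4σT_eq⁴/S.
1−A = 4 × 5.67×10⁻⁸ × (213)⁴ / 1750 = 0.267.

A ≈ 0.73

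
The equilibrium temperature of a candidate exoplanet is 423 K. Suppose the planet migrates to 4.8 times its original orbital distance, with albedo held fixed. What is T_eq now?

T_eq ≈ 193 K

T_eq ∝ L^(1/4) · d^(−1/2).
T′ = 423 / 4.8^(1/2) = 193 K.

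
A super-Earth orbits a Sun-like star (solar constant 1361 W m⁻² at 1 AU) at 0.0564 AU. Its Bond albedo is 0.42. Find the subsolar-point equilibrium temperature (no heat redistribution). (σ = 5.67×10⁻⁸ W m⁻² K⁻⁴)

T_ss ≈ 1450 K

Flux at 0.0564 AU: S = 1361/0.0564² = 4.28×10⁵ W m⁻².
At the subsolar point the surface absorbs S(1−A) and emits σT⁴ per unit area — no factor of 4, since only the local patch is in balance.
T = [4.28×10⁵ × 0.58 / 5.67×10⁻⁸]^(1/4) = (4.38×10¹²)^(1/4) = 1450 K.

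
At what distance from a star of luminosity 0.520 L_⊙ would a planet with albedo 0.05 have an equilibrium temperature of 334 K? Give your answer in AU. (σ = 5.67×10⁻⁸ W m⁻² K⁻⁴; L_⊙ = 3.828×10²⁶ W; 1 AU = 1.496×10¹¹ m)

L = 0.520 × 3.828×10²⁶ = 1.99×10²⁶ W.
From T_eq⁴ = L(1−A)/(16πσd²): d = √[L(1−A)/(16πσT_eq⁴)].
d = √[1.99×10²⁶ × 0.95 / (16π × 5.67×10⁻⁸ × (334)⁴)] = 7.30×10¹⁰ m = 0.488 AU.

d ≈ 0.488 AU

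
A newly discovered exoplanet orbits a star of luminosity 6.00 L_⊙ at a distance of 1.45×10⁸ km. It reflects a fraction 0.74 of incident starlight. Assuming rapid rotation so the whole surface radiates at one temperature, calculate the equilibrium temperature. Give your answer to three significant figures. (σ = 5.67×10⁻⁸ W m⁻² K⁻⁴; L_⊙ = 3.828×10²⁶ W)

T_eq ≈ 316 K

d = 1.45×10⁸ km = 1.45×10¹¹ m.
L = 6.00 × 3.828×10²⁶ = 2.30×10²⁷ W.
Flux: S = L/(4πd²) = 2.30×10²⁷/(4π×(1.45×10¹¹)²) = 8690 W m⁻².
Energy balance: absorbed = emitted ⇒ πR²·S(1−A) = 4πR²·σT_eq⁴, so T_eq⁴ = S(1−A)/(4σ).
T_eq = [8690 × 0.26 / (4 × 5.67×10⁻⁸)]^(1/4) = (9.97×10⁹)^(1/4) = 316 K.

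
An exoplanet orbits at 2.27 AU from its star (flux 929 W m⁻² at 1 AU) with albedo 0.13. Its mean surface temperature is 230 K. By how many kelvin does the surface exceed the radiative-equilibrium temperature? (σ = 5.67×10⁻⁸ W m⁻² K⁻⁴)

S = 929/2.27² = 180.3 W m⁻².
T_eq = [S(1−A)/(4σ)]^(1/4) = [180.3×0.87/(4×5.67×10⁻⁸)]^(1/4) = 162.2 K.
ΔT = T_surf − T_eq = 230 − 162.2.

ΔT ≈ 67.8 K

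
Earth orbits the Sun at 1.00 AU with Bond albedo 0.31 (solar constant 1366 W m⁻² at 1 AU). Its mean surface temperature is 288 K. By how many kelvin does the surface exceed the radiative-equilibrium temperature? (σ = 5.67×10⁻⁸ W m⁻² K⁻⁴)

ΔT ≈ 34.1 K

S = 1366/1.00² = 1366 W m⁻².
T_eq = [S(1−A)/(4σ)]^(1/4) = [1366×0.69/(4×5.67×10⁻⁸)]^(1/4) = 253.9 K.
ΔT = T_surf − T_eq = 288 − 253.9.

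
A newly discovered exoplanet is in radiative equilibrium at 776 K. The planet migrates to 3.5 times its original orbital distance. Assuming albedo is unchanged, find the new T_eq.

T_eq ≈ 415 K

T_eq ∝ L^(1/4) · d^(−1/2).
T′ = 776 / 3.5^(1/2) = 415 K.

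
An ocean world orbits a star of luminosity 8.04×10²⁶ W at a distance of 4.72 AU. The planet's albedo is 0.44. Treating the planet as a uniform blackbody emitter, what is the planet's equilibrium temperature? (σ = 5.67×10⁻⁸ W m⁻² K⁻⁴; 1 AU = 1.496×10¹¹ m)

T_eq ≈ 133 K

d = 4.72 AU = 7.06×10¹¹ m.
Flux: S = L/(4πd²) = 8.04×10²⁶/(4π×(7.06×10¹¹)²) = 128 W m⁻².
Energy balance: absorbed = emitted ⇒ πR²·S(1−A) = 4πR²·σT_eq⁴, so T_eq⁴ = S(1−A)/(4σ).
T_eq = [128 × 0.56 / (4 × 5.67×10⁻⁸)]^(1/4) = (3.17×10⁸)^(1/4) = 133 K.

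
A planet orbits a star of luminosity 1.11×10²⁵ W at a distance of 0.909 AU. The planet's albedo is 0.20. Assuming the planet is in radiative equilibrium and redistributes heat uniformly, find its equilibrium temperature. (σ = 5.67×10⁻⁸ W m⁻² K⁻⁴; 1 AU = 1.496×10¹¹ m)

d = 0.909 AU = 1.36×10¹¹ m.
Flux: S = L/(4πd²) = 1.11×10²⁵/(4π×(1.36×10¹¹)²) = 47.8 W m⁻².
Energy balance: absorbed = emitted ⇒ πR²·S(1−A) = 4πR²·σT_eq⁴, so T_eq⁴ = S(1−A)/(4σ).
T_eq = [47.8 × 0.80 / (4 × 5.67×10⁻⁸)]^(1/4) = (1.68×10⁸)^(1/4) = 114 K.

T_eq ≈ 114 K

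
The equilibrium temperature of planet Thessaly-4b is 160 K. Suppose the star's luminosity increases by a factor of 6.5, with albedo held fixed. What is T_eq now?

T_eq ∝ L^(1/4) · d^(−1/2).
T′ = 160 × 6.5^(1/4) = 255 K.

T_eq ≈ 255 K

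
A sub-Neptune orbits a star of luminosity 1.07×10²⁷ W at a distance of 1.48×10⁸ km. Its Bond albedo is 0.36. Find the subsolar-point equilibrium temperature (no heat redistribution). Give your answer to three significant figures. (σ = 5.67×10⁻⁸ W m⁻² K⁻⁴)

d = 1.48×10⁸ km = 1.48×10¹¹ m.
Flux: S = L/(4πd²) = 1.07×10²⁷/(4π×(1.48×10¹¹)²) = 3890 W m⁻².
At the subsolar point the surface absorbs S(1−A) and emits σT⁴ per unit area — no factor of 4, since only the local patch is in balance.
T = [3890 × 0.64 / 5.67×10⁻⁸]^(1/4) = (4.39×10¹⁰)^(1/4) = 458 K.

T_ss ≈ 458 K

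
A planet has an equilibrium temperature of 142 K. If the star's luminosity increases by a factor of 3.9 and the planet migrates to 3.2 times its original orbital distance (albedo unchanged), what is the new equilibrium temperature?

T_eq ∝ L^(1/4) · d^(−1/2).
T′ = 142 × 3.9^(1/4) / 3.2^(1/2) = 112 K.

T_eq ≈ 112 K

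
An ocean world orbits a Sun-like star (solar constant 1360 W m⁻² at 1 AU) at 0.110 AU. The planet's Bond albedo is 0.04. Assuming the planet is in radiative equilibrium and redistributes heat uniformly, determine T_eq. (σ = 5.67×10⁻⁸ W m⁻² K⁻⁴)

Flux at 0.110 AU: S = 1360/0.110² = 1.12×10⁵ W m⁻².
Energy balance: absorbed = emitted ⇒ πR²·S(1−A) = 4πR²·σT_eq⁴, so T_eq⁴ = S(1−A)/(4σ).
T_eq = [1.12×10⁵ × 0.96 / (4 × 5.67×10⁻⁸)]^(1/4) = (4.76×10¹¹)^(1/4) = 831 K.

T_eq ≈ 831 K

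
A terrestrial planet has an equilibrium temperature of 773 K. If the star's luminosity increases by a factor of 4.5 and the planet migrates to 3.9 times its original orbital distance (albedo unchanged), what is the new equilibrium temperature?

T_eq ∝ L^(1/4) · d^(−1/2).
T′ = 773 × 4.5^(1/4) / 3.9^(1/2) = 570 K.

T_eq ≈ 570 K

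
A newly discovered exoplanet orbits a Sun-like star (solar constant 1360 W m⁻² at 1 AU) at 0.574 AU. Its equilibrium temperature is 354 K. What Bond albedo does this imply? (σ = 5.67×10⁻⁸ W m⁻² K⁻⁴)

A ≈ 0.14

Flux at 0.574 AU: S = 1360/0.574² = 4130 W m⁻².
From T_eq⁴ = S(1−A)/(4σ): 1−A = 4σT_eq⁴/S.
1−A = 4 × 5.67×10⁻⁸ × (354)⁴ / 4130 = 0.863.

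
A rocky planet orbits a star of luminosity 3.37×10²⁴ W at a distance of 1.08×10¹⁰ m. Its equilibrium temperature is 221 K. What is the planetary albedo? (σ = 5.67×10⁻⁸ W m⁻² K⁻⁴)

A ≈ 0.76

Flux: S = L/(4πd²) = 3.37×10²⁴/(4π×(1.08×10¹⁰)²) = 2300 W m⁻².
From T_eq⁴ = S(1−A)/(4σ): 1−A = 4σT_eq⁴/S.
1−A = 4 × 5.67×10⁻⁸ × (221)⁴ / 2300 = 0.235.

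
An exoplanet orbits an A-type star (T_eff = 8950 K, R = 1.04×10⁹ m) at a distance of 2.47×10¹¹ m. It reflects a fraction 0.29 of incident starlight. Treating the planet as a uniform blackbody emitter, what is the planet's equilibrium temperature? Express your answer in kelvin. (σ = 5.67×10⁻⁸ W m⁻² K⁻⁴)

L = 4πR_⋆²σT_⋆⁴ = 4π(1.04×10⁹)² × 5.67×10⁻⁸ × (8950)⁴ = 4.94×10²⁷ W.
S = L/(4πd²) = 6450 W m⁻².
Energy balance: absorbed = emitted ⇒ πR²·S(1−A) = 4πR²·σT_eq⁴, so T_eq⁴ = S(1−A)/(4σ).
T_eq = [6450 × 0.71 / (4 × 5.67×10⁻⁸)]^(1/4) = (2.02×10¹⁰)^(1/4) = 377 K.

T_eq ≈ 377 K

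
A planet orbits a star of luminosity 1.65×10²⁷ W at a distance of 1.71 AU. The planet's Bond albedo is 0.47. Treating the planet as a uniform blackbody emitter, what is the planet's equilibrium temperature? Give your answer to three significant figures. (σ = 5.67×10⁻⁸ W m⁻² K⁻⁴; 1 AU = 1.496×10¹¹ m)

T_eq ≈ 262 K

d = 1.71 AU = 2.56×10¹¹ m.
Flux: S = L/(4πd²) = 1.65×10²⁷/(4π×(2.56×10¹¹)²) = 2010 W m⁻².
Energy balance: absorbed = emitted ⇒ πR²·S(1−A) = 4πR²·σT_eq⁴, so T_eq⁴ = S(1−A)/(4σ).
T_eq = [2010 × 0.53 / (4 × 5.67×10⁻⁸)]^(1/4) = (4.69×10⁹)^(1/4) = 262 K.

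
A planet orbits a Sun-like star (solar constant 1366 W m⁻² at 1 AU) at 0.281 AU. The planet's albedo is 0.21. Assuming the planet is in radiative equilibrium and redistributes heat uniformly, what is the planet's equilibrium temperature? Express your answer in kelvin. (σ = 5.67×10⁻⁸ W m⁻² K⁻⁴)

T_eq ≈ 495 K

Flux at 0.281 AU: S = 1366/0.281² = 1.73×10⁴ W m⁻².
Energy balance: absorbed = emitted ⇒ πR²·S(1−A) = 4πR²·σT_eq⁴, so T_eq⁴ = S(1−A)/(4σ).
T_eq = [1.73×10⁴ × 0.79 / (4 × 5.67×10⁻⁸)]^(1/4) = (6.03×10¹⁰)^(1/4) = 495 K.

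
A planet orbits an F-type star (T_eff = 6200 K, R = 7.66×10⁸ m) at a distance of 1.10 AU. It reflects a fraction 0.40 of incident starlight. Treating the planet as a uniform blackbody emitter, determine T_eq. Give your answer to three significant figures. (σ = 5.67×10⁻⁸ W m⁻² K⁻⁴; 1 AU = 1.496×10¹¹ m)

T_eq ≈ 263 K

d = 1.10 AU = 1.65×10¹¹ m.
L = 4πR_⋆²σT_⋆⁴ = 4π(7.66×10⁸)² × 5.67×10⁻⁸ × (6200)⁴ = 6.18×10²⁶ W.
S = L/(4πd²) = 1820 W m⁻².
Energy balance: absorbed = emitted ⇒ πR²·S(1−A) = 4πR²·σT_eq⁴, so T_eq⁴ = S(1−A)/(4σ).
T_eq = [1820 × 0.60 / (4 × 5.67×10⁻⁸)]^(1/4) = (4.80×10⁹)^(1/4) = 263 K.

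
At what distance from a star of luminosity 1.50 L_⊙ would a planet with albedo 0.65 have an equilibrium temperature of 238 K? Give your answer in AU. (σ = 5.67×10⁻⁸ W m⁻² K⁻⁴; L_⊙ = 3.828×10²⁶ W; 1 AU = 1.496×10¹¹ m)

L = 1.50 × 3.828×10²⁶ = 5.74×10²⁶ W.
From T_eq⁴ = L(1−A)/(16πσd²): d = √[L(1−A)/(16πσT_eq⁴)].
d = √[5.74×10²⁶ × 0.35 / (16π × 5.67×10⁻⁸ × (238)⁴)] = 1.48×10¹¹ m = 0.991 AU.

d ≈ 0.991 AU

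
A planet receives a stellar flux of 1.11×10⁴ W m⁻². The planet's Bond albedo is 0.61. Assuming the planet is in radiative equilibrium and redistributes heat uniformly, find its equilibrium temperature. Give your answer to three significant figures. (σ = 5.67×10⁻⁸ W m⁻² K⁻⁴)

Energy balance: absorbed = emitted ⇒ πR²·S(1−A) = 4πR²·σT_eq⁴, so T_eq⁴ = S(1−A)/(4σ).
T_eq = [1.11×10⁴ × 0.39 / (4 × 5.67×10⁻⁸)]^(1/4) = (1.91×10¹⁰)^(1/4) = 372 K.

T_eq ≈ 372 K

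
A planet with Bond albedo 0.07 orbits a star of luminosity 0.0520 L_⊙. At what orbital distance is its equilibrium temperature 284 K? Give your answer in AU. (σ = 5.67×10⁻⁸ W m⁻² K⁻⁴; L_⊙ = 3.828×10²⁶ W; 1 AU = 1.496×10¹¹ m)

d ≈ 0.211 AU

L = 0.0520 × 3.828×10²⁶ = 1.99×10²⁵ W.
From T_eq⁴ = L(1−A)/(16πσd²): d = √[L(1−A)/(16πσT_eq⁴)].
d = √[1.99×10²⁵ × 0.93 / (16π × 5.67×10⁻⁸ × (284)⁴)] = 3.16×10¹⁰ m = 0.211 AU.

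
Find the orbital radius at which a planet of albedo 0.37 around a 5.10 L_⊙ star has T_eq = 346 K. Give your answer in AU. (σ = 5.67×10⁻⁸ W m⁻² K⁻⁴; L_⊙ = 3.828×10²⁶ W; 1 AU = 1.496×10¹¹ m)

L = 5.10 × 3.828×10²⁶ = 1.95×10²⁷ W.
From T_eq⁴ = L(1−A)/(16πσd²): d = √[L(1−A)/(16πσT_eq⁴)].
d = √[1.95×10²⁷ × 0.63 / (16π × 5.67×10⁻⁸ × (346)⁴)] = 1.74×10¹¹ m = 1.16 AU.

d ≈ 1.16 AU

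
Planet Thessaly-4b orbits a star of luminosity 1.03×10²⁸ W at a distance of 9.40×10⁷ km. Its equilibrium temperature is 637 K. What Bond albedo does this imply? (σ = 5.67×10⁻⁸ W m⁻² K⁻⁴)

A ≈ 0.60

d = 9.40×10⁷ km = 9.40×10¹⁰ m.
Flux: S = L/(4πd²) = 1.03×10²⁸/(4π×(9.40×10¹⁰)²) = 9.28×10⁴ W m⁻².
From T_eq⁴ = S(1−A)/(4σ): 1−A = 4σT_eq⁴/S.
1−A = 4 × 5.67×10⁻⁸ × (637)⁴ / 9.28×10⁴ = 0.403.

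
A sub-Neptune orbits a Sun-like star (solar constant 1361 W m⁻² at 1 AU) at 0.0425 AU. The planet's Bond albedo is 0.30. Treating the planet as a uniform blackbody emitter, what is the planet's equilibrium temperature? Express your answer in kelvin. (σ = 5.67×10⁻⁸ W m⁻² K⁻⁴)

Flux at 0.0425 AU: S = 1361/0.0425² = 7.53×10⁵ W m⁻².
Energy balance: absorbed = emitted ⇒ πR²·S(1−A) = 4πR²·σT_eq⁴, so T_eq⁴ = S(1−A)/(4σ).
T_eq = [7.53×10⁵ × 0.70 / (4 × 5.67×10⁻⁸)]^(1/4) = (2.33×10¹²)^(1/4) = 1230 K.

T_eq ≈ 1230 K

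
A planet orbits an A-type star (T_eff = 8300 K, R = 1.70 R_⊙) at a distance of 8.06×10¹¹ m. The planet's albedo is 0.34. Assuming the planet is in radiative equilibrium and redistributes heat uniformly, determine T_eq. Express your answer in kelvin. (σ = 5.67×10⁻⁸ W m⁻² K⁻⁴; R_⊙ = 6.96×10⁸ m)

R_⋆ = 1.70 × 6.96×10⁸ = 1.18×10⁹ m.
L = 4πR_⋆²σT_⋆⁴ = 4π(1.18×10⁹)² × 5.67×10⁻⁸ × (8300)⁴ = 4.73×10²⁷ W.
S = L/(4πd²) = 580 W m⁻².
Energy balance: absorbed = emitted ⇒ πR²·S(1−A) = 4πR²·σT_eq⁴, so T_eq⁴ = S(1−A)/(4σ).
T_eq = [580 × 0.66 / (4 × 5.67×10⁻⁸)]^(1/4) = (1.69×10⁹)^(1/4) = 203 K.

T_eq ≈ 203 K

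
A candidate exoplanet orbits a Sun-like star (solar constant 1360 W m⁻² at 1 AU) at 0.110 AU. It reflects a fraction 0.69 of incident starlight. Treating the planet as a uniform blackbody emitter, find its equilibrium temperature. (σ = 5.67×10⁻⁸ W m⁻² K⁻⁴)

Flux at 0.110 AU: S = 1360/0.110² = 1.12×10⁵ W m⁻².
Energy balance: absorbed = emitted ⇒ πR²·S(1−A) = 4πR²·σT_eq⁴, so T_eq⁴ = S(1−A)/(4σ).
T_eq = [1.12×10⁵ × 0.31 / (4 × 5.67×10⁻⁸)]^(1/4) = (1.54×10¹¹)^(1/4) = 626 K.

T_eq ≈ 626 K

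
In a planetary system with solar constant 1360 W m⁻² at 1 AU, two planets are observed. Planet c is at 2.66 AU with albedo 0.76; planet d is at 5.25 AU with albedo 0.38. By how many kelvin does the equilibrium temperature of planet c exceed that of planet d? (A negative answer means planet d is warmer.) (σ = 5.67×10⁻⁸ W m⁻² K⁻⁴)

T_eq = [S₀(1−A)/(4σd²)]^(1/4), so T ∝ (1−A)^(1/4) / √d.
T₁ = [1360×0.24/(4×5.67×10⁻⁸×2.66²)]^(1/4) = 119.42 K.
T₂ = [1360×0.62/(4×5.67×10⁻⁸×5.25²)]^(1/4) = 107.77 K.

ΔT ≈ 11.7 K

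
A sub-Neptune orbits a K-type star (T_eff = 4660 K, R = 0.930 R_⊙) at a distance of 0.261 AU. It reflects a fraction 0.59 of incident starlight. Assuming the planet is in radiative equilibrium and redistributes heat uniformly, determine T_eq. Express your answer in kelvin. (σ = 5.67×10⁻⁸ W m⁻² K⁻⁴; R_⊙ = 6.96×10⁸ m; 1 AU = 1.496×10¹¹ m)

T_eq ≈ 339 K

R_⋆ = 0.930 × 6.96×10⁸ = 6.47×10⁸ m.
d = 0.261 AU = 3.90×10¹⁰ m.
L = 4πR_⋆²σT_⋆⁴ = 4π(6.47×10⁸)² × 5.67×10⁻⁸ × (4660)⁴ = 1.41×10²⁶ W.
S = L/(4πd²) = 7350 W m⁻².
Energy balance: absorbed = emitted ⇒ πR²·S(1−A) = 4πR²·σT_eq⁴, so T_eq⁴ = S(1−A)/(4σ).
T_eq = [7350 × 0.41 / (4 × 5.67×10⁻⁸)]^(1/4) = (1.33×10¹⁰)^(1/4) = 339 K.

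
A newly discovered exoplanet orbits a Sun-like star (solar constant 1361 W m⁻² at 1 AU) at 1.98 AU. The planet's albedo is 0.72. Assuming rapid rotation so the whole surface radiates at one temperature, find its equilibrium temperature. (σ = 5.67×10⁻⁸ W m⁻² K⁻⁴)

Flux at 1.98 AU: S = 1361/1.98² = 347 W m⁻².
Energy balance: absorbed = emitted ⇒ πR²·S(1−A) = 4πR²·σT_eq⁴, so T_eq⁴ = S(1−A)/(4σ).
T_eq = [347 × 0.28 / (4 × 5.67×10⁻⁸)]^(1/4) = (4.29×10⁸)^(1/4) = 144 K.

T_eq ≈ 144 K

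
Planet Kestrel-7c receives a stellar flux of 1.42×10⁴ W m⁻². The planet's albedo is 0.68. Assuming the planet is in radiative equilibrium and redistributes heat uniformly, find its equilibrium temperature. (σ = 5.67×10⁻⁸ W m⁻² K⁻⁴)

T_eq ≈ 376 K

Energy balance: absorbed = emitted ⇒ πR²·S(1−A) = 4πR²·σT_eq⁴, so T_eq⁴ = S(1−A)/(4σ).
T_eq = [1.42×10⁴ × 0.32 / (4 × 5.67×10⁻⁸)]^(1/4) = (2.00×10¹⁰)^(1/4) = 376 K.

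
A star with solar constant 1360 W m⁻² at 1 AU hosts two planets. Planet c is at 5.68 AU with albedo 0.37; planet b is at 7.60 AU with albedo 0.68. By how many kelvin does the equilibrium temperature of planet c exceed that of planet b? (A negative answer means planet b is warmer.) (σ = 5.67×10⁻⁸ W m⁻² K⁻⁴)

ΔT ≈ 28.1 K

T_eq = [S₀(1−A)/(4σd²)]^(1/4), so T ∝ (1−A)^(1/4) / √d.
T₁ = [1360×0.63/(4×5.67×10⁻⁸×5.68²)]^(1/4) = 104.02 K.
T₂ = [1360×0.32/(4×5.67×10⁻⁸×7.60²)]^(1/4) = 75.92 K.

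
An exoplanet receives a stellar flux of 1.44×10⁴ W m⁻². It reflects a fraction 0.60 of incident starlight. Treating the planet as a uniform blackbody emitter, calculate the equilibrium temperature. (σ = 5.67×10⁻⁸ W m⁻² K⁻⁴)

T_eq ≈ 399 K

Energy balance: absorbed = emitted ⇒ πR²·S(1−A) = 4πR²·σT_eq⁴, so T_eq⁴ = S(1−A)/(4σ).
T_eq = [1.44×10⁴ × 0.40 / (4 × 5.67×10⁻⁸)]^(1/4) = (2.54×10¹⁰)^(1/4) = 399 K.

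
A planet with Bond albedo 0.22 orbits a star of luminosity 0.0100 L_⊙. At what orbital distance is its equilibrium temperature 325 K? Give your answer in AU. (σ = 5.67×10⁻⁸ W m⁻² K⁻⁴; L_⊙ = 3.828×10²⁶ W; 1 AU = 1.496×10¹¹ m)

d ≈ 0.0648 AU

L = 0.0100 × 3.828×10²⁶ = 3.83×10²⁴ W.
From T_eq⁴ = L(1−A)/(16πσd²): d = √[L(1−A)/(16πσT_eq⁴)].
d = √[3.83×10²⁴ × 0.78 / (16π × 5.67×10⁻⁸ × (325)⁴)] = 9.69×10⁹ m = 0.0648 AU.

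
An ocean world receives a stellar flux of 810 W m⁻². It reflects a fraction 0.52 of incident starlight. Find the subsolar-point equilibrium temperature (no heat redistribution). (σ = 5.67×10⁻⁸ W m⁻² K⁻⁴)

T_ss ≈ 288 K

At the subsolar point the surface absorbs S(1−A) and emits σT⁴ per unit area — no factor of 4, since only the local patch is in balance.
T = [810 × 0.48 / 5.67×10⁻⁸]^(1/4) = (6.86×10⁹)^(1/4) = 288 K.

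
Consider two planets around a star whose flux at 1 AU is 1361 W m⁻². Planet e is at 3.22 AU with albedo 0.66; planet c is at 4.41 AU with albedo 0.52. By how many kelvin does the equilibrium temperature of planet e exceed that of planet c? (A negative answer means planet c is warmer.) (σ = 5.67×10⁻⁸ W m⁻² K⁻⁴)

T_eq = [S₀(1−A)/(4σd²)]^(1/4), so T ∝ (1−A)^(1/4) / √d.
T₁ = [1361×0.34/(4×5.67×10⁻⁸×3.22²)]^(1/4) = 118.44 K.
T₂ = [1361×0.48/(4×5.67×10⁻⁸×4.41²)]^(1/4) = 110.32 K.

ΔT ≈ 8.1 K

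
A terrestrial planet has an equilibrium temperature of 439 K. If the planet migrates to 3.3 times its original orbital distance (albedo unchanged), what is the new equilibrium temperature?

T_eq ≈ 242 K

T_eq ∝ L^(1/4) · d^(−1/2).
T′ = 439 / 3.3^(1/2) = 242 K.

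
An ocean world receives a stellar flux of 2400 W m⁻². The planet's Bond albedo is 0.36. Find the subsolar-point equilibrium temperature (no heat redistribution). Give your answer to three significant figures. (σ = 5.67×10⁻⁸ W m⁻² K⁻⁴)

T_ss ≈ 406 K

At the subsolar point the surface absorbs S(1−A) and emits σT⁴ per unit area — no factor of 4, since only the local patch is in balance.
T = [2400 × 0.64 / 5.67×10⁻⁸]^(1/4) = (2.71×10¹⁰)^(1/4) = 406 K.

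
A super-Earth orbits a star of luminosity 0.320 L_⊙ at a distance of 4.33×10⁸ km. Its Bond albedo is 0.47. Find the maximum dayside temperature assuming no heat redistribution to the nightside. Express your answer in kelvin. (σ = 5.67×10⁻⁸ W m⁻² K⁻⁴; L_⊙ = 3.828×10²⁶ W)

d = 4.33×10⁸ km = 4.33×10¹¹ m.
L = 0.320 × 3.828×10²⁶ = 1.22×10²⁶ W.
Flux: S = L/(4πd²) = 1.22×10²⁶/(4π×(4.33×10¹¹)²) = 52.0 W m⁻².
With no redistribution each surface element balances locally: S(1−A) = σT⁴.
T = [52.0 × 0.53 / 5.67×10⁻⁸]^(1/4) = (4.86×10⁸)^(1/4) = 148 K.

T_ss ≈ 148 K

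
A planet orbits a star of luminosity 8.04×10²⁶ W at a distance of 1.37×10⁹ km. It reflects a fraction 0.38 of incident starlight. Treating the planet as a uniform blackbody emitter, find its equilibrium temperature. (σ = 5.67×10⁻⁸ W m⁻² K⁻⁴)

T_eq ≈ 98.3 K

d = 1.37×10⁹ km = 1.37×10¹² m.
Flux: S = L/(4πd²) = 8.04×10²⁶/(4π×(1.37×10¹²)²) = 34.1 W m⁻².
Energy balance: absorbed = emitted ⇒ πR²·S(1−A) = 4πR²·σT_eq⁴, so T_eq⁴ = S(1−A)/(4σ).
T_eq = [34.1 × 0.62 / (4 × 5.67×10⁻⁸)]^(1/4) = (9.32×10⁷)^(1/4) = 98.3 K.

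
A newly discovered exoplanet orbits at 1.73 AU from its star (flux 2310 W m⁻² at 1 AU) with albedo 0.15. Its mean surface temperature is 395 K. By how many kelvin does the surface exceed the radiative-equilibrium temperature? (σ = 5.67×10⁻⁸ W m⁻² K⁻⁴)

ΔT ≈ 163.1 K

S = 2310/1.73² = 771.8 W m⁻².
T_eq = [S(1−A)/(4σ)]^(1/4) = [771.8×0.85/(4×5.67×10⁻⁸)]^(1/4) = 231.9 K.
ΔT = T_surf − T_eq = 395 − 231.9.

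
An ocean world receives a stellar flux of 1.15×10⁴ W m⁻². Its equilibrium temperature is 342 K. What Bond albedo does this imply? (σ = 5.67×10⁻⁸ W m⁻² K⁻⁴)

A ≈ 0.73

From T_eq⁴ = S(1−A)/(4σ): 1−A = 4σT_eq⁴/S.
1−A = 4 × 5.67×10⁻⁸ × (342)⁴ / 1.15×10⁴ = 0.270.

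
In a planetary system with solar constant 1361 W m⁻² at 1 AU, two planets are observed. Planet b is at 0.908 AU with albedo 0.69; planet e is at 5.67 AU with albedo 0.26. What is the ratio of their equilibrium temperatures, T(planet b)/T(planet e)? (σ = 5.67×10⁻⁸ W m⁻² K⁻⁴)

T₁/T₂ ≈ 2.010

T_eq = [S₀(1−A)/(4σd²)]^(1/4), so T ∝ (1−A)^(1/4) / √d.
T₁ = [1361×0.31/(4×5.67×10⁻⁸×0.908²)]^(1/4) = 217.95 K.
T₂ = [1361×0.74/(4×5.67×10⁻⁸×5.67²)]^(1/4) = 108.41 K.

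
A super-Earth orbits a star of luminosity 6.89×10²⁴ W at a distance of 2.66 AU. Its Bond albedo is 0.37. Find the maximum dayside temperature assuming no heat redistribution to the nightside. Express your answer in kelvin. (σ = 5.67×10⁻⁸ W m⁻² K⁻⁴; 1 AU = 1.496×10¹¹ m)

d = 2.66 AU = 3.98×10¹¹ m.
Flux: S = L/(4πd²) = 6.89×10²⁴/(4π×(3.98×10¹¹)²) = 3.46 W m⁻².
With no redistribution each surface element balances locally: S(1−A) = σT⁴.
T = [3.46 × 0.63 / 5.67×10⁻⁸]^(1/4) = (3.85×10⁷)^(1/4) = 78.8 K.

T_ss ≈ 78.8 K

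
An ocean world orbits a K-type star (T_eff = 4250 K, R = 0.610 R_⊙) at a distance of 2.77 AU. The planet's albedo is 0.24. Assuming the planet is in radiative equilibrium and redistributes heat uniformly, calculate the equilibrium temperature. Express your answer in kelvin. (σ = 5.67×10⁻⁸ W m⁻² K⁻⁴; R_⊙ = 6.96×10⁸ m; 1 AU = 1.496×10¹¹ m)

T_eq ≈ 89.8 K

R_⋆ = 0.610 × 6.96×10⁸ = 4.25×10⁸ m.
d = 2.77 AU = 4.14×10¹¹ m.
L = 4πR_⋆²σT_⋆⁴ = 4π(4.25×10⁸)² × 5.67×10⁻⁸ × (4250)⁴ = 4.19×10²⁵ W.
S = L/(4πd²) = 19.4 W m⁻².
Energy balance: absorbed = emitted ⇒ πR²·S(1−A) = 4πR²·σT_eq⁴, so T_eq⁴ = S(1−A)/(4σ).
T_eq = [19.4 × 0.76 / (4 × 5.67×10⁻⁸)]^(1/4) = (6.51×10⁷)^(1/4) = 89.8 K.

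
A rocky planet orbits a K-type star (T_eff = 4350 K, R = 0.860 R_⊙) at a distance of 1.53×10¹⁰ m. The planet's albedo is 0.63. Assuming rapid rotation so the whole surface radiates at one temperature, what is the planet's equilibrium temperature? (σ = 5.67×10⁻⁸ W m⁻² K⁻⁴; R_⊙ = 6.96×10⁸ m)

T_eq ≈ 474 K

R_⋆ = 0.860 × 6.96×10⁸ = 5.99×10⁸ m.
L = 4πR_⋆²σT_⋆⁴ = 4π(5.99×10⁸)² × 5.67×10⁻⁸ × (4350)⁴ = 9.14×10²⁵ W.
S = L/(4πd²) = 3.11×10⁴ W m⁻².
Energy balance: absorbed = emitted ⇒ πR²·S(1−A) = 4πR²·σT_eq⁴, so T_eq⁴ = S(1−A)/(4σ).
T_eq = [3.11×10⁴ × 0.37 / (4 × 5.67×10⁻⁸)]^(1/4) = (5.07×10¹⁰)^(1/4) = 474 K.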